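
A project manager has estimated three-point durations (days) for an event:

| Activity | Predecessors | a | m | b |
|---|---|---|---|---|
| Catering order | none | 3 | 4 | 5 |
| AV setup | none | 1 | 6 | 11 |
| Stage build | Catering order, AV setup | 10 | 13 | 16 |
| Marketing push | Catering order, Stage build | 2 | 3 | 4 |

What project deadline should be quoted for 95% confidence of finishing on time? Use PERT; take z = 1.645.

25.2 days

te_Catering order = (3 + 4·4 + 5)/6 = 24/6 = 4; σ²_Catering order = ((5−3)/6)² = 0.111
te_AV setup = (1 + 4·6 + 11)/6 = 36/6 = 6; σ²_AV setup = ((11−1)/6)² = 2.778
te_Stage build = (10 + 4·13 + 16)/6 = 78/6 = 13; σ²_Stage build = ((16−10)/6)² = 1.000
te_Marketing push = (2 + 4·3 + 4)/6 = 18/6 = 3; σ²_Marketing push = ((4−2)/6)² = 0.111

Forward pass:
ES_Catering order = 0; EF_Catering order = 4
ES_AV setup = 0; EF_AV setup = 6
ES_Stage build = max(EF_Catering order=4, EF_AV setup=6) = 6; EF_Stage build = 6+13 = 19
ES_Marketing push = max(EF_Catering order=4, EF_Stage build=19) = 19; EF_Marketing push = 19+3 = 22
Expected project duration μ = 22 days. Critical path: AV setup → Stage build → Marketing push.

Variance along critical path = 2.778 + 1.000 + 0.111 = 3.889; σ = 1.972 days.
D = μ + z·σ = 22 + 1.645·1.972 = 25.2 days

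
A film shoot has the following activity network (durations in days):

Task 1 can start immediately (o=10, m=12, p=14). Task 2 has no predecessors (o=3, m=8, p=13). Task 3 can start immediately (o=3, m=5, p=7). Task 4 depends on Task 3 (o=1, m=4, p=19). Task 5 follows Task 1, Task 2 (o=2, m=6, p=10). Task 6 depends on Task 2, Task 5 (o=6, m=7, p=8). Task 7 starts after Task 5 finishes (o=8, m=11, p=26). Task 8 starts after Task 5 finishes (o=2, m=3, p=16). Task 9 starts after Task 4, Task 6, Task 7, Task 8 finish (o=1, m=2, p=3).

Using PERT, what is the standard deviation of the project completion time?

3.37 days

te_Task 1 = (10 + 4·12 + 14)/6 = 72/6 = 12; σ²_Task 1 = ((14−10)/6)² = 0.444
te_Task 2 = (3 + 4·8 + 13)/6 = 48/6 = 8; σ²_Task 2 = ((13−3)/6)² = 2.778
te_Task 3 = (3 + 4·5 + 7)/6 = 30/6 = 5; σ²_Task 3 = ((7−3)/6)² = 0.444
te_Task 4 = (1 + 4·4 + 19)/6 = 36/6 = 6; σ²_Task 4 = ((19−1)/6)² = 9.000
te_Task 5 = (2 + 4·6 + 10)/6 = 36/6 = 6; σ²_Task 5 = ((10−2)/6)² = 1.778
te_Task 6 = (6 + 4·7 + 8)/6 = 42/6 = 7; σ²_Task 6 = ((8−6)/6)² = 0.111
te_Task 7 = (8 + 4·11 + 26)/6 = 78/6 = 13; σ²_Task 7 = ((26−8)/6)² = 9.000
te_Task 8 = (2 + 4·3 + 16)/6 = 30/6 = 5; σ²_Task 8 = ((16−2)/6)² = 5.444
te_Task 9 = (1 + 4·2 + 3)/6 = 12/6 = 2; σ²_Task 9 = ((3−1)/6)² = 0.111

Forward pass:
ES_Task 1 = 0; EF_Task 1 = 12
ES_Task 2 = 0; EF_Task 2 = 8
ES_Task 3 = 0; EF_Task 3 = 5
ES_Task 4 = 5; EF_Task 4 = 5+6 = 11
ES_Task 5 = max(EF_Task 1=12, EF_Task 2=8) = 12; EF_Task 5 = 12+6 = 18
ES_Task 6 = max(EF_Task 2=8, EF_Task 5=18) = 18; EF_Task 6 = 18+7 = 25
ES_Task 7 = 18; EF_Task 7 = 18+13 = 31
ES_Task 8 = 18; EF_Task 8 = 18+5 = 23
ES_Task 9 = max(EF_Task 4=11, EF_Task 6=25, EF_Task 7=31, EF_Task 8=23) = 31; EF_Task 9 = 31+2 = 33
Expected project duration μ = 33 days. Critical path: Task 1 → Task 5 → Task 7 → Task 9.

Variance along critical path = 0.444 + 1.778 + 9.000 + 0.111 = 11.333
σ = √11.333 = 3.367 days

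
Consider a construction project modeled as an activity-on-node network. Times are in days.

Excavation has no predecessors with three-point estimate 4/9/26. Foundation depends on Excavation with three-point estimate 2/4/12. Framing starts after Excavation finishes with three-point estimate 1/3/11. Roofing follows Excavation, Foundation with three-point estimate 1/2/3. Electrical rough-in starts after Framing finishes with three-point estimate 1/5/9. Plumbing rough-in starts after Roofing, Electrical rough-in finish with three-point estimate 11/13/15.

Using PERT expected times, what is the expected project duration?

te_Excavation = (4 + 4·9 + 26)/6 = 66/6 = 11
te_Foundation = (2 + 4·4 + 12)/6 = 30/6 = 5
te_Framing = (1 + 4·3 + 11)/6 = 24/6 = 4
te_Roofing = (1 + 4·2 + 3)/6 = 12/6 = 2
te_Electrical rough-in = (1 + 4·5 + 9)/6 = 30/6 = 5
te_Plumbing rough-in = (11 + 4·13 + 15)/6 = 78/6 = 13

Forward pass:
ES_Excavation = 0; EF_Excavation = 11
ES_Foundation = 11; EF_Foundation = 11+5 = 16
ES_Framing = 11; EF_Framing = 11+4 = 15
ES_Roofing = max(EF_Excavation=11, EF_Foundation=16) = 16; EF_Roofing = 16+2 = 18
ES_Electrical rough-in = 15; EF_Electrical rough-in = 15+5 = 20
ES_Plumbing rough-in = max(EF_Roofing=18, EF_Electrical rough-in=20) = 20; EF_Plumbing rough-in = 20+13 = 33
Expected project duration μ = 33 days. Critical path: Excavation → Framing → Electrical rough-in → Plumbing rough-in.

33 days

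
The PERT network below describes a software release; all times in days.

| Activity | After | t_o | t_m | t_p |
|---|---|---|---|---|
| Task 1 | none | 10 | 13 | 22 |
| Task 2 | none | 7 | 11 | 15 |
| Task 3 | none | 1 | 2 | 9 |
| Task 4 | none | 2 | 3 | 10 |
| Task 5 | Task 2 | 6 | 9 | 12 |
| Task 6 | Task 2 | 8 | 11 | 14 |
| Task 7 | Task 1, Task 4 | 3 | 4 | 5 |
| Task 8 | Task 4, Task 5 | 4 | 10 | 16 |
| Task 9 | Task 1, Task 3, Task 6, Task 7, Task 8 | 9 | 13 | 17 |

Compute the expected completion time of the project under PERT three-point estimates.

43 days

te_Task 1 = (10 + 4·13 + 22)/6 = 84/6 = 14
te_Task 2 = (7 + 4·11 + 15)/6 = 66/6 = 11
te_Task 3 = (1 + 4·2 + 9)/6 = 18/6 = 3
te_Task 4 = (2 + 4·3 + 10)/6 = 24/6 = 4
te_Task 5 = (6 + 4·9 + 12)/6 = 54/6 = 9
te_Task 6 = (8 + 4·11 + 14)/6 = 66/6 = 11
te_Task 7 = (3 + 4·4 + 5)/6 = 24/6 = 4
te_Task 8 = (4 + 4·10 + 16)/6 = 60/6 = 10
te_Task 9 = (9 + 4·13 + 17)/6 = 78/6 = 13

Forward pass:
ES_Task 1 = 0; EF_Task 1 = 14
ES_Task 2 = 0; EF_Task 2 = 11
ES_Task 3 = 0; EF_Task 3 = 3
ES_Task 4 = 0; EF_Task 4 = 4
ES_Task 5 = 11; EF_Task 5 = 11+9 = 20
ES_Task 6 = 11; EF_Task 6 = 11+11 = 22
ES_Task 7 = max(EF_Task 1=14, EF_Task 4=4) = 14; EF_Task 7 = 14+4 = 18
ES_Task 8 = max(EF_Task 4=4, EF_Task 5=20) = 20; EF_Task 8 = 20+10 = 30
ES_Task 9 = max(EF_Task 1=14, EF_Task 3=3, EF_Task 6=22, EF_Task 7=18, EF_Task 8=30) = 30; EF_Task 9 = 30+13 = 43
Expected project duration μ = 43 days. Critical path: Task 2 → Task 5 → Task 8 → Task 9.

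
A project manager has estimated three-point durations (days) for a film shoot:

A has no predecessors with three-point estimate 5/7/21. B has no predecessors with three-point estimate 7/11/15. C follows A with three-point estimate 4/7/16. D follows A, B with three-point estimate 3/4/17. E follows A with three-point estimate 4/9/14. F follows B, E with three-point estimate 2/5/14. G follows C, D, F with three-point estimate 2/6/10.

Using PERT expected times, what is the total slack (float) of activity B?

7 days

te_A = (5 + 4·7 + 21)/6 = 54/6 = 9
te_B = (7 + 4·11 + 15)/6 = 66/6 = 11
te_C = (4 + 4·7 + 16)/6 = 48/6 = 8
te_D = (3 + 4·4 + 17)/6 = 36/6 = 6
te_E = (4 + 4·9 + 14)/6 = 54/6 = 9
te_F = (2 + 4·5 + 14)/6 = 36/6 = 6
te_G = (2 + 4·6 + 10)/6 = 36/6 = 6

Forward pass:
ES_A = 0; EF_A = 9
ES_B = 0; EF_B = 11
ES_C = 9; EF_C = 9+8 = 17
ES_D = max(EF_A=9, EF_B=11) = 11; EF_D = 11+6 = 17
ES_E = 9; EF_E = 9+9 = 18
ES_F = max(EF_B=11, EF_E=18) = 18; EF_F = 18+6 = 24
ES_G = max(EF_C=17, EF_D=17, EF_F=24) = 24; EF_G = 24+6 = 30
Expected project duration μ = 30 days. Critical path: A → E → F → G.

Backward pass:
LF_G = 30; LS_G = 30−6 = 24
LF_F = LS_G = 24; LS_F = 24−6 = 18
LF_E = LS_F = 18; LS_E = 18−9 = 9
LF_D = LS_G = 24; LS_D = 24−6 = 18
LF_C = LS_G = 24; LS_C = 24−8 = 16
LF_B = min(LS_D=18, LS_F=18) = 18; LS_B = 18−11 = 7
LF_A = min(LS_C=16, LS_D=18, LS_E=9) = 9; LS_A = 9−9 = 0
Slack_B = LS_B − ES_B = 7 − 0 = 7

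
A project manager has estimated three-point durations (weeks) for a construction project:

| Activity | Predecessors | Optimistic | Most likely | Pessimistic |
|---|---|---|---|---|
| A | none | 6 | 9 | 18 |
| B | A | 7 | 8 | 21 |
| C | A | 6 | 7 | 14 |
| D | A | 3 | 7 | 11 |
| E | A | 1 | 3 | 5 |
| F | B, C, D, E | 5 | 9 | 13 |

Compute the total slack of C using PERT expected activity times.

2 weeks

te_A = (6 + 4·9 + 18)/6 = 60/6 = 10
te_B = (7 + 4·8 + 21)/6 = 60/6 = 10
te_C = (6 + 4·7 + 14)/6 = 48/6 = 8
te_D = (3 + 4·7 + 11)/6 = 42/6 = 7
te_E = (1 + 4·3 + 5)/6 = 18/6 = 3
te_F = (5 + 4·9 + 13)/6 = 54/6 = 9

Forward pass:
ES_A = 0; EF_A = 10
ES_B = 10; EF_B = 10+10 = 20
ES_C = 10; EF_C = 10+8 = 18
ES_D = 10; EF_D = 10+7 = 17
ES_E = 10; EF_E = 10+3 = 13
ES_F = max(EF_B=20, EF_C=18, EF_D=17, EF_E=13) = 20; EF_F = 20+9 = 29
Expected project duration μ = 29 weeks. Critical path: A → B → F.

Backward pass:
LF_F = 29; LS_F = 29−9 = 20
LF_E = LS_F = 20; LS_E = 20−3 = 17
LF_D = LS_F = 20; LS_D = 20−7 = 13
LF_C = LS_F = 20; LS_C = 20−8 = 12
LF_B = LS_F = 20; LS_B = 20−10 = 10
LF_A = min(LS_B=10, LS_C=12, LS_D=13, LS_E=17) = 10; LS_A = 10−10 = 0
Slack_C = LS_C − ES_C = 12 − 10 = 2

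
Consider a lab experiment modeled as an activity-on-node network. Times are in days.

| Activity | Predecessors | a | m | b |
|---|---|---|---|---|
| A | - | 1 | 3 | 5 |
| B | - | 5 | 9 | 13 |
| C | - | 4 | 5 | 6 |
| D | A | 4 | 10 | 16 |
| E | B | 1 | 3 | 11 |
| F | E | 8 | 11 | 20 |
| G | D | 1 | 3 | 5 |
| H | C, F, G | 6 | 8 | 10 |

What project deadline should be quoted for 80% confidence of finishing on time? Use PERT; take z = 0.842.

35.5 days

te_A = (1 + 4·3 + 5)/6 = 18/6 = 3; σ²_A = ((5−1)/6)² = 0.444
te_B = (5 + 4·9 + 13)/6 = 54/6 = 9; σ²_B = ((13−5)/6)² = 1.778
te_C = (4 + 4·5 + 6)/6 = 30/6 = 5; σ²_C = ((6−4)/6)² = 0.111
te_D = (4 + 4·10 + 16)/6 = 60/6 = 10; σ²_D = ((16−4)/6)² = 4.000
te_E = (1 + 4·3 + 11)/6 = 24/6 = 4; σ²_E = ((11−1)/6)² = 2.778
te_F = (8 + 4·11 + 20)/6 = 72/6 = 12; σ²_F = ((20−8)/6)² = 4.000
te_G = (1 + 4·3 + 5)/6 = 18/6 = 3; σ²_G = ((5−1)/6)² = 0.444
te_H = (6 + 4·8 + 10)/6 = 48/6 = 8; σ²_H = ((10−6)/6)² = 0.444

Forward pass:
ES_A = 0; EF_A = 3
ES_B = 0; EF_B = 9
ES_C = 0; EF_C = 5
ES_D = 3; EF_D = 3+10 = 13
ES_E = 9; EF_E = 9+4 = 13
ES_F = 13; EF_F = 13+12 = 25
ES_G = 13; EF_G = 13+3 = 16
ES_H = max(EF_C=5, EF_F=25, EF_G=16) = 25; EF_H = 25+8 = 33
Expected project duration μ = 33 days. Critical path: B → E → F → H.

Variance along critical path = 1.778 + 2.778 + 4.000 + 0.444 = 9.000; σ = 3.000 days.
D = μ + z·σ = 33 + 0.842·3.000 = 35.5 days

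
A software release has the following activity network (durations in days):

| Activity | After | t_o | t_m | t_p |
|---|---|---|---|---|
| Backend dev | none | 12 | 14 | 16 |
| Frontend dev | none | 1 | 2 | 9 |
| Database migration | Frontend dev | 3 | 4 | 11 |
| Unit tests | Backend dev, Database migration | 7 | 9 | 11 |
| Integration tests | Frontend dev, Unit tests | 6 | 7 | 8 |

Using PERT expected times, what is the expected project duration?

30 days

te_Backend dev = (12 + 4·14 + 16)/6 = 84/6 = 14
te_Frontend dev = (1 + 4·2 + 9)/6 = 18/6 = 3
te_Database migration = (3 + 4·4 + 11)/6 = 30/6 = 5
te_Unit tests = (7 + 4·9 + 11)/6 = 54/6 = 9
te_Integration tests = (6 + 4·7 + 8)/6 = 42/6 = 7

Forward pass:
ES_Backend dev = 0; EF_Backend dev = 14
ES_Frontend dev = 0; EF_Frontend dev = 3
ES_Database migration = 3; EF_Database migration = 3+5 = 8
ES_Unit tests = max(EF_Backend dev=14, EF_Database migration=8) = 14; EF_Unit tests = 14+9 = 23
ES_Integration tests = max(EF_Frontend dev=3, EF_Unit tests=23) = 23; EF_Integration tests = 23+7 = 30
Expected project duration μ = 30 days. Critical path: Backend dev → Unit tests → Integration tests.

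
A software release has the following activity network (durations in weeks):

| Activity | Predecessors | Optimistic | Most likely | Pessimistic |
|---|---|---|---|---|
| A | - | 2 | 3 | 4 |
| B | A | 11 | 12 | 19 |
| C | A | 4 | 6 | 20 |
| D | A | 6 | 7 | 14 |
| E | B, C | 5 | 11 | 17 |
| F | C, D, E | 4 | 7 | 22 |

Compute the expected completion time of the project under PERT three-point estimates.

te_A = (2 + 4·3 + 4)/6 = 18/6 = 3
te_B = (11 + 4·12 + 19)/6 = 78/6 = 13
te_C = (4 + 4·6 + 20)/6 = 48/6 = 8
te_D = (6 + 4·7 + 14)/6 = 48/6 = 8
te_E = (5 + 4·11 + 17)/6 = 66/6 = 11
te_F = (4 + 4·7 + 22)/6 = 54/6 = 9

Forward pass:
ES_A = 0; EF_A = 3
ES_B = 3; EF_B = 3+13 = 16
ES_C = 3; EF_C = 3+8 = 11
ES_D = 3; EF_D = 3+8 = 11
ES_E = max(EF_B=16, EF_C=11) = 16; EF_E = 16+11 = 27
ES_F = max(EF_C=11, EF_D=11, EF_E=27) = 27; EF_F = 27+9 = 36
Expected project duration μ = 36 weeks. Critical path: A → B → E → F.

36 weeks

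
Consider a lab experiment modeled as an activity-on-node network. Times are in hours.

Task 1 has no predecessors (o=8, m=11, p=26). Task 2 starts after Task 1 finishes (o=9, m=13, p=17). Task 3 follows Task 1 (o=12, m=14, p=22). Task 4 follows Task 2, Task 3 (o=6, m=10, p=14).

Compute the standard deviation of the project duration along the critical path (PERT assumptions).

te_Task 1 = (8 + 4·11 + 26)/6 = 78/6 = 13; σ²_Task 1 = ((26−8)/6)² = 9.000
te_Task 2 = (9 + 4·13 + 17)/6 = 78/6 = 13; σ²_Task 2 = ((17−9)/6)² = 1.778
te_Task 3 = (12 + 4·14 + 22)/6 = 90/6 = 15; σ²_Task 3 = ((22−12)/6)² = 2.778
te_Task 4 = (6 + 4·10 + 14)/6 = 60/6 = 10; σ²_Task 4 = ((14−6)/6)² = 1.778

Forward pass:
ES_Task 1 = 0; EF_Task 1 = 13
ES_Task 2 = 13; EF_Task 2 = 13+13 = 26
ES_Task 3 = 13; EF_Task 3 = 13+15 = 28
ES_Task 4 = max(EF_Task 2=26, EF_Task 3=28) = 28; EF_Task 4 = 28+10 = 38
Expected project duration μ = 38 hours. Critical path: Task 1 → Task 3 → Task 4.

Variance along critical path = 9.000 + 2.778 + 1.778 = 13.556
σ = √13.556 = 3.682 hours

3.68 hours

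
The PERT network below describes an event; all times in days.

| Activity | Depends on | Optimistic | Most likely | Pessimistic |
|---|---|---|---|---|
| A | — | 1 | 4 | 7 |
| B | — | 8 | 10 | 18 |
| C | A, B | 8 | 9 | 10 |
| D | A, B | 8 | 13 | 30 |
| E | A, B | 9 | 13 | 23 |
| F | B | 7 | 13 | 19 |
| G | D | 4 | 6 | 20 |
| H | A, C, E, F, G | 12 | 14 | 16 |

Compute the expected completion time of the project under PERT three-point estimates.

te_A = (1 + 4·4 + 7)/6 = 24/6 = 4
te_B = (8 + 4·10 + 18)/6 = 66/6 = 11
te_C = (8 + 4·9 + 10)/6 = 54/6 = 9
te_D = (8 + 4·13 + 30)/6 = 90/6 = 15
te_E = (9 + 4·13 + 23)/6 = 84/6 = 14
te_F = (7 + 4·13 + 19)/6 = 78/6 = 13
te_G = (4 + 4·6 + 20)/6 = 48/6 = 8
te_H = (12 + 4·14 + 16)/6 = 84/6 = 14

Forward pass:
ES_A = 0; EF_A = 4
ES_B = 0; EF_B = 11
ES_C = max(EF_A=4, EF_B=11) = 11; EF_C = 11+9 = 20
ES_D = max(EF_A=4, EF_B=11) = 11; EF_D = 11+15 = 26
ES_E = max(EF_A=4, EF_B=11) = 11; EF_E = 11+14 = 25
ES_F = 11; EF_F = 11+13 = 24
ES_G = 26; EF_G = 26+8 = 34
ES_H = max(EF_A=4, EF_C=20, EF_E=25, EF_F=24, EF_G=34) = 34; EF_H = 34+14 = 48
Expected project duration μ = 48 days. Critical path: B → D → G → H.

48 days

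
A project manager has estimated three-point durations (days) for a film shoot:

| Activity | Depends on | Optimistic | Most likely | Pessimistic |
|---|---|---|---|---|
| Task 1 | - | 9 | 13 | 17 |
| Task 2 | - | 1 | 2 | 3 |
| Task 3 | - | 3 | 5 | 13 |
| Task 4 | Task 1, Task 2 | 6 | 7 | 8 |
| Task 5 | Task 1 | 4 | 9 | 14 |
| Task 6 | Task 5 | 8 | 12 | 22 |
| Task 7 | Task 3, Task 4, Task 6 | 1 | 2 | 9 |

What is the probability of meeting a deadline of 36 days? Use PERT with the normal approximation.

0.280

te_Task 1 = (9 + 4·13 + 17)/6 = 78/6 = 13; σ²_Task 1 = ((17−9)/6)² = 1.778
te_Task 2 = (1 + 4·2 + 3)/6 = 12/6 = 2; σ²_Task 2 = ((3−1)/6)² = 0.111
te_Task 3 = (3 + 4·5 + 13)/6 = 36/6 = 6; σ²_Task 3 = ((13−3)/6)² = 2.778
te_Task 4 = (6 + 4·7 + 8)/6 = 42/6 = 7; σ²_Task 4 = ((8−6)/6)² = 0.111
te_Task 5 = (4 + 4·9 + 14)/6 = 54/6 = 9; σ²_Task 5 = ((14−4)/6)² = 2.778
te_Task 6 = (8 + 4·12 + 22)/6 = 78/6 = 13; σ²_Task 6 = ((22−8)/6)² = 5.444
te_Task 7 = (1 + 4·2 + 9)/6 = 18/6 = 3; σ²_Task 7 = ((9−1)/6)² = 1.778

Forward pass:
ES_Task 1 = 0; EF_Task 1 = 13
ES_Task 2 = 0; EF_Task 2 = 2
ES_Task 3 = 0; EF_Task 3 = 6
ES_Task 4 = max(EF_Task 1=13, EF_Task 2=2) = 13; EF_Task 4 = 13+7 = 20
ES_Task 5 = 13; EF_Task 5 = 13+9 = 22
ES_Task 6 = 22; EF_Task 6 = 22+13 = 35
ES_Task 7 = max(EF_Task 3=6, EF_Task 4=20, EF_Task 6=35) = 35; EF_Task 7 = 35+3 = 38
Expected project duration μ = 38 days. Critical path: Task 1 → Task 5 → Task 6 → Task 7.

Variance along critical path = 1.778 + 2.778 + 5.444 + 1.778 = 11.778; σ = √11.778 = 3.432 days.
Z = (36 − 38) / 3.432 = -0.583
P(T ≤ 36) = Φ(-0.583) ≈ 0.280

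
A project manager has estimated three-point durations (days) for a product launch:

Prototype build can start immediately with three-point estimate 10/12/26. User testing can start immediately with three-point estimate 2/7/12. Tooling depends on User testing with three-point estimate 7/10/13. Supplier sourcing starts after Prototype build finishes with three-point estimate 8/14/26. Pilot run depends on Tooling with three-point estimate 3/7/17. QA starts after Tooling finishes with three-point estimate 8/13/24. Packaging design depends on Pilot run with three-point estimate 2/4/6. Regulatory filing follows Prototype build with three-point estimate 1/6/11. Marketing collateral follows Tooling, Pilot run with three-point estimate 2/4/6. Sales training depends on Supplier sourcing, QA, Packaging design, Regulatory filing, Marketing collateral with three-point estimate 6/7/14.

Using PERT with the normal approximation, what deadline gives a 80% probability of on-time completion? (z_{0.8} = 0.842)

te_Prototype build = (10 + 4·12 + 26)/6 = 84/6 = 14; σ²_Prototype build = ((26−10)/6)² = 7.111
te_User testing = (2 + 4·7 + 12)/6 = 42/6 = 7; σ²_User testing = ((12−2)/6)² = 2.778
te_Tooling = (7 + 4·10 + 13)/6 = 60/6 = 10; σ²_Tooling = ((13−7)/6)² = 1.000
te_Supplier sourcing = (8 + 4·14 + 26)/6 = 90/6 = 15; σ²_Supplier sourcing = ((26−8)/6)² = 9.000
te_Pilot run = (3 + 4·7 + 17)/6 = 48/6 = 8; σ²_Pilot run = ((17−3)/6)² = 5.444
te_QA = (8 + 4·13 + 24)/6 = 84/6 = 14; σ²_QA = ((24−8)/6)² = 7.111
te_Packaging design = (2 + 4·4 + 6)/6 = 24/6 = 4; σ²_Packaging design = ((6−2)/6)² = 0.444
te_Regulatory filing = (1 + 4·6 + 11)/6 = 36/6 = 6; σ²_Regulatory filing = ((11−1)/6)² = 2.778
te_Marketing collateral = (2 + 4·4 + 6)/6 = 24/6 = 4; σ²_Marketing collateral = ((6−2)/6)² = 0.444
te_Sales training = (6 + 4·7 + 14)/6 = 48/6 = 8; σ²_Sales training = ((14−6)/6)² = 1.778

Forward pass:
ES_Prototype build = 0; EF_Prototype build = 14
ES_User testing = 0; EF_User testing = 7
ES_Tooling = 7; EF_Tooling = 7+10 = 17
ES_Supplier sourcing = 14; EF_Supplier sourcing = 14+15 = 29
ES_Pilot run = 17; EF_Pilot run = 17+8 = 25
ES_QA = 17; EF_QA = 17+14 = 31
ES_Packaging design = 25; EF_Packaging design = 25+4 = 29
ES_Regulatory filing = 14; EF_Regulatory filing = 14+6 = 20
ES_Marketing collateral = max(EF_Tooling=17, EF_Pilot run=25) = 25; EF_Marketing collateral = 25+4 = 29
ES_Sales training = max(EF_Supplier sourcing=29, EF_QA=31, EF_Packaging design=29, EF_Regulatory filing=20, EF_Marketing collateral=29) = 31; EF_Sales training = 31+8 = 39
Expected project duration μ = 39 days. Critical path: User testing → Tooling → QA → Sales training.

Variance along critical path = 2.778 + 1.000 + 7.111 + 1.778 = 12.667; σ = 3.559 days.
D = μ + z·σ = 39 + 0.842·3.559 = 42.0 days

42.0 days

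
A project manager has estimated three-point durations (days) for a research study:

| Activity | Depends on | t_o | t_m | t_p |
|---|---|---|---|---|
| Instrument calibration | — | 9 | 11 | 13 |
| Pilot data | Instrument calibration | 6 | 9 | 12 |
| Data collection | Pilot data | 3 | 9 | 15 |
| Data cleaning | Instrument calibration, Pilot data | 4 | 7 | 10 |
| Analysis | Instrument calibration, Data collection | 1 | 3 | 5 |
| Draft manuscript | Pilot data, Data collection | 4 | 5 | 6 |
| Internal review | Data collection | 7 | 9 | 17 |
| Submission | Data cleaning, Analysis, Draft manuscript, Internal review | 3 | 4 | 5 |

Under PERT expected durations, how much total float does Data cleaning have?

12 days

te_Instrument calibration = (9 + 4·11 + 13)/6 = 66/6 = 11
te_Pilot data = (6 + 4·9 + 12)/6 = 54/6 = 9
te_Data collection = (3 + 4·9 + 15)/6 = 54/6 = 9
te_Data cleaning = (4 + 4·7 + 10)/6 = 42/6 = 7
te_Analysis = (1 + 4·3 + 5)/6 = 18/6 = 3
te_Draft manuscript = (4 + 4·5 + 6)/6 = 30/6 = 5
te_Internal review = (7 + 4·9 + 17)/6 = 60/6 = 10
te_Submission = (3 + 4·4 + 5)/6 = 24/6 = 4

Forward pass:
ES_Instrument calibration = 0; EF_Instrument calibration = 11
ES_Pilot data = 11; EF_Pilot data = 11+9 = 20
ES_Data collection = 20; EF_Data collection = 20+9 = 29
ES_Data cleaning = max(EF_Instrument calibration=11, EF_Pilot data=20) = 20; EF_Data cleaning = 20+7 = 27
ES_Analysis = max(EF_Instrument calibration=11, EF_Data collection=29) = 29; EF_Analysis = 29+3 = 32
ES_Draft manuscript = max(EF_Pilot data=20, EF_Data collection=29) = 29; EF_Draft manuscript = 29+5 = 34
ES_Internal review = 29; EF_Internal review = 29+10 = 39
ES_Submission = max(EF_Data cleaning=27, EF_Analysis=32, EF_Draft manuscript=34, EF_Internal review=39) = 39; EF_Submission = 39+4 = 43
Expected project duration μ = 43 days. Critical path: Instrument calibration → Pilot data → Data collection → Internal review → Submission.

Backward pass:
LF_Submission = 43; LS_Submission = 43−4 = 39
LF_Internal review = LS_Submission = 39; LS_Internal review = 39−10 = 29
LF_Draft manuscript = LS_Submission = 39; LS_Draft manuscript = 39−5 = 34
LF_Analysis = LS_Submission = 39; LS_Analysis = 39−3 = 36
LF_Data cleaning = LS_Submission = 39; LS_Data cleaning = 39−7 = 32
LF_Data collection = min(LS_Analysis=36, LS_Draft manuscript=34, LS_Internal review=29) = 29; LS_Data collection = 29−9 = 20
LF_Pilot data = min(LS_Data collection=20, LS_Data cleaning=32, LS_Draft manuscript=34) = 20; LS_Pilot data = 20−9 = 11
LF_Instrument calibration = min(LS_Pilot data=11, LS_Data cleaning=32, LS_Analysis=36) = 11; LS_Instrument calibration = 11−11 = 0
Slack_Data cleaning = LS_Data cleaning − ES_Data cleaning = 32 − 20 = 12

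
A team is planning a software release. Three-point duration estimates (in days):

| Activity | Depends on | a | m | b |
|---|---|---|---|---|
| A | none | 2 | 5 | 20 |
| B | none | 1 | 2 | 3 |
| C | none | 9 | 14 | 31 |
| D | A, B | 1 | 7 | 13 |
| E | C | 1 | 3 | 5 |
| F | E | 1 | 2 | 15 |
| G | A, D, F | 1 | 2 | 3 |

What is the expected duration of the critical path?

te_A = (2 + 4·5 + 20)/6 = 42/6 = 7
te_B = (1 + 4·2 + 3)/6 = 12/6 = 2
te_C = (9 + 4·14 + 31)/6 = 96/6 = 16
te_D = (1 + 4·7 + 13)/6 = 42/6 = 7
te_E = (1 + 4·3 + 5)/6 = 18/6 = 3
te_F = (1 + 4·2 + 15)/6 = 24/6 = 4
te_G = (1 + 4·2 + 3)/6 = 12/6 = 2

Forward pass:
ES_A = 0; EF_A = 7
ES_B = 0; EF_B = 2
ES_C = 0; EF_C = 16
ES_D = max(EF_A=7, EF_B=2) = 7; EF_D = 7+7 = 14
ES_E = 16; EF_E = 16+3 = 19
ES_F = 19; EF_F = 19+4 = 23
ES_G = max(EF_A=7, EF_D=14, EF_F=23) = 23; EF_G = 23+2 = 25
Expected project duration μ = 25 days. Critical path: C → E → F → G.

25 days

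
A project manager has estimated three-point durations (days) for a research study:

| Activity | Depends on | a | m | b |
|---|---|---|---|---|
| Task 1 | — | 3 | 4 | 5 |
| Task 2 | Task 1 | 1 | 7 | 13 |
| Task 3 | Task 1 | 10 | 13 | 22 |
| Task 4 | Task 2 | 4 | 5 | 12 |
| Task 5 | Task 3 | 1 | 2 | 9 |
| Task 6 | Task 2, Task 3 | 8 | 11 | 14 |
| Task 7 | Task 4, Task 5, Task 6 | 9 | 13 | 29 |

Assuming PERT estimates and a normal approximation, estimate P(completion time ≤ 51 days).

0.959

te_Task 1 = (3 + 4·4 + 5)/6 = 24/6 = 4; σ²_Task 1 = ((5−3)/6)² = 0.111
te_Task 2 = (1 + 4·7 + 13)/6 = 42/6 = 7; σ²_Task 2 = ((13−1)/6)² = 4.000
te_Task 3 = (10 + 4·13 + 22)/6 = 84/6 = 14; σ²_Task 3 = ((22−10)/6)² = 4.000
te_Task 4 = (4 + 4·5 + 12)/6 = 36/6 = 6; σ²_Task 4 = ((12−4)/6)² = 1.778
te_Task 5 = (1 + 4·2 + 9)/6 = 18/6 = 3; σ²_Task 5 = ((9−1)/6)² = 1.778
te_Task 6 = (8 + 4·11 + 14)/6 = 66/6 = 11; σ²_Task 6 = ((14−8)/6)² = 1.000
te_Task 7 = (9 + 4·13 + 29)/6 = 90/6 = 15; σ²_Task 7 = ((29−9)/6)² = 11.111

Forward pass:
ES_Task 1 = 0; EF_Task 1 = 4
ES_Task 2 = 4; EF_Task 2 = 4+7 = 11
ES_Task 3 = 4; EF_Task 3 = 4+14 = 18
ES_Task 4 = 11; EF_Task 4 = 11+6 = 17
ES_Task 5 = 18; EF_Task 5 = 18+3 = 21
ES_Task 6 = max(EF_Task 2=11, EF_Task 3=18) = 18; EF_Task 6 = 18+11 = 29
ES_Task 7 = max(EF_Task 4=17, EF_Task 5=21, EF_Task 6=29) = 29; EF_Task 7 = 29+15 = 44
Expected project duration μ = 44 days. Critical path: Task 1 → Task 3 → Task 6 → Task 7.

Variance along critical path = 0.111 + 4.000 + 1.000 + 11.111 = 16.222; σ = √16.222 = 4.028 days.
Z = (51 − 44) / 4.028 = 1.738
P(T ≤ 51) = Φ(1.738) ≈ 0.959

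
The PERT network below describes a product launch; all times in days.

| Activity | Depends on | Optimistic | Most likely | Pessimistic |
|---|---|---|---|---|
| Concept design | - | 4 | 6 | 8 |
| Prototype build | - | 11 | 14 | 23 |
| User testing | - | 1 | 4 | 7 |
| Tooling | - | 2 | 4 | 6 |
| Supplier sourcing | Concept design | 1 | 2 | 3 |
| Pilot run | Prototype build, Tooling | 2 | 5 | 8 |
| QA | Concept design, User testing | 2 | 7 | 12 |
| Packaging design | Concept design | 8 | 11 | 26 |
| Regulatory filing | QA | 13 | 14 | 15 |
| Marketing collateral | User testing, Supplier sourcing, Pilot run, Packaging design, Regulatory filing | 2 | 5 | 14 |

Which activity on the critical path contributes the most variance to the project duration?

te_Concept design = (4 + 4·6 + 8)/6 = 36/6 = 6; σ²_Concept design = ((8−4)/6)² = 0.444
te_Prototype build = (11 + 4·14 + 23)/6 = 90/6 = 15; σ²_Prototype build = ((23−11)/6)² = 4.000
te_User testing = (1 + 4·4 + 7)/6 = 24/6 = 4; σ²_User testing = ((7−1)/6)² = 1.000
te_Tooling = (2 + 4·4 + 6)/6 = 24/6 = 4; σ²_Tooling = ((6−2)/6)² = 0.444
te_Supplier sourcing = (1 + 4·2 + 3)/6 = 12/6 = 2; σ²_Supplier sourcing = ((3−1)/6)² = 0.111
te_Pilot run = (2 + 4·5 + 8)/6 = 30/6 = 5; σ²_Pilot run = ((8−2)/6)² = 1.000
te_QA = (2 + 4·7 + 12)/6 = 42/6 = 7; σ²_QA = ((12−2)/6)² = 2.778
te_Packaging design = (8 + 4·11 + 26)/6 = 78/6 = 13; σ²_Packaging design = ((26−8)/6)² = 9.000
te_Regulatory filing = (13 + 4·14 + 15)/6 = 84/6 = 14; σ²_Regulatory filing = ((15−13)/6)² = 0.111
te_Marketing collateral = (2 + 4·5 + 14)/6 = 36/6 = 6; σ²_Marketing collateral = ((14−2)/6)² = 4.000

Forward pass:
ES_Concept design = 0; EF_Concept design = 6
ES_Prototype build = 0; EF_Prototype build = 15
ES_User testing = 0; EF_User testing = 4
ES_Tooling = 0; EF_Tooling = 4
ES_Supplier sourcing = 6; EF_Supplier sourcing = 6+2 = 8
ES_Pilot run = max(EF_Prototype build=15, EF_Tooling=4) = 15; EF_Pilot run = 15+5 = 20
ES_QA = max(EF_Concept design=6, EF_User testing=4) = 6; EF_QA = 6+7 = 13
ES_Packaging design = 6; EF_Packaging design = 6+13 = 19
ES_Regulatory filing = 13; EF_Regulatory filing = 13+14 = 27
ES_Marketing collateral = max(EF_User testing=4, EF_Supplier sourcing=8, EF_Pilot run=20, EF_Packaging design=19, EF_Regulatory filing=27) = 27; EF_Marketing collateral = 27+6 = 33
Expected project duration μ = 33 days. Critical path: Concept design → QA → Regulatory filing → Marketing collateral.

Variances on critical path: σ²_Concept design=0.444, σ²_QA=2.778, σ²_Regulatory filing=0.111, σ²_Marketing collateral=4.000.
Largest is σ²_Marketing collateral = 4.000.

Marketing collateral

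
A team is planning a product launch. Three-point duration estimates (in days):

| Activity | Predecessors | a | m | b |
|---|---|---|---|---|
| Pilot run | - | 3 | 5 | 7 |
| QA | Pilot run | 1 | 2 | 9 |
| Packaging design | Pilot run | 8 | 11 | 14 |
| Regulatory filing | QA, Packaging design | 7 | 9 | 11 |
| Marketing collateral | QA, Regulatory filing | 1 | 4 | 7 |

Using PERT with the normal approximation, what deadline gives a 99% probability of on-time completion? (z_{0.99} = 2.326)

33.0 days

te_Pilot run = (3 + 4·5 + 7)/6 = 30/6 = 5; σ²_Pilot run = ((7−3)/6)² = 0.444
te_QA = (1 + 4·2 + 9)/6 = 18/6 = 3; σ²_QA = ((9−1)/6)² = 1.778
te_Packaging design = (8 + 4·11 + 14)/6 = 66/6 = 11; σ²_Packaging design = ((14−8)/6)² = 1.000
te_Regulatory filing = (7 + 4·9 + 11)/6 = 54/6 = 9; σ²_Regulatory filing = ((11−7)/6)² = 0.444
te_Marketing collateral = (1 + 4·4 + 7)/6 = 24/6 = 4; σ²_Marketing collateral = ((7−1)/6)² = 1.000

Forward pass:
ES_Pilot run = 0; EF_Pilot run = 5
ES_QA = 5; EF_QA = 5+3 = 8
ES_Packaging design = 5; EF_Packaging design = 5+11 = 16
ES_Regulatory filing = max(EF_QA=8, EF_Packaging design=16) = 16; EF_Regulatory filing = 16+9 = 25
ES_Marketing collateral = max(EF_QA=8, EF_Regulatory filing=25) = 25; EF_Marketing collateral = 25+4 = 29
Expected project duration μ = 29 days. Critical path: Pilot run → Packaging design → Regulatory filing → Marketing collateral.

Variance along critical path = 0.444 + 1.000 + 0.444 + 1.000 = 2.889; σ = 1.700 days.
D = μ + z·σ = 29 + 2.326·1.700 = 33.0 days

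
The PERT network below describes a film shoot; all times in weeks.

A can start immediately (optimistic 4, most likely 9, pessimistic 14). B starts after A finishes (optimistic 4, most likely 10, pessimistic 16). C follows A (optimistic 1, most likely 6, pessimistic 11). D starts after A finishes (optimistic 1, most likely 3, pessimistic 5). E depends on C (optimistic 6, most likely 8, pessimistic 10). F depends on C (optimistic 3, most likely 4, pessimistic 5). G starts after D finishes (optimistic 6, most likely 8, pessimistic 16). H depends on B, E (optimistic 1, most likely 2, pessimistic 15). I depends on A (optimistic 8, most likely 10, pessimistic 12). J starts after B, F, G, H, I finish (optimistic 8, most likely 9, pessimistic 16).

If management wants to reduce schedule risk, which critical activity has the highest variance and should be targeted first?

H

te_A = (4 + 4·9 + 14)/6 = 54/6 = 9; σ²_A = ((14−4)/6)² = 2.778
te_B = (4 + 4·10 + 16)/6 = 60/6 = 10; σ²_B = ((16−4)/6)² = 4.000
te_C = (1 + 4·6 + 11)/6 = 36/6 = 6; σ²_C = ((11−1)/6)² = 2.778
te_D = (1 + 4·3 + 5)/6 = 18/6 = 3; σ²_D = ((5−1)/6)² = 0.444
te_E = (6 + 4·8 + 10)/6 = 48/6 = 8; σ²_E = ((10−6)/6)² = 0.444
te_F = (3 + 4·4 + 5)/6 = 24/6 = 4; σ²_F = ((5−3)/6)² = 0.111
te_G = (6 + 4·8 + 16)/6 = 54/6 = 9; σ²_G = ((16−6)/6)² = 2.778
te_H = (1 + 4·2 + 15)/6 = 24/6 = 4; σ²_H = ((15−1)/6)² = 5.444
te_I = (8 + 4·10 + 12)/6 = 60/6 = 10; σ²_I = ((12−8)/6)² = 0.444
te_J = (8 + 4·9 + 16)/6 = 60/6 = 10; σ²_J = ((16−8)/6)² = 1.778

Forward pass:
ES_A = 0; EF_A = 9
ES_B = 9; EF_B = 9+10 = 19
ES_C = 9; EF_C = 9+6 = 15
ES_D = 9; EF_D = 9+3 = 12
ES_E = 15; EF_E = 15+8 = 23
ES_F = 15; EF_F = 15+4 = 19
ES_G = 12; EF_G = 12+9 = 21
ES_H = max(EF_B=19, EF_E=23) = 23; EF_H = 23+4 = 27
ES_I = 9; EF_I = 9+10 = 19
ES_J = max(EF_B=19, EF_F=19, EF_G=21, EF_H=27, EF_I=19) = 27; EF_J = 27+10 = 37
Expected project duration μ = 37 weeks. Critical path: A → C → E → H → J.

Variances on critical path: σ²_A=2.778, σ²_C=2.778, σ²_E=0.444, σ²_H=5.444, σ²_J=1.778.
Largest is σ²_H = 5.444.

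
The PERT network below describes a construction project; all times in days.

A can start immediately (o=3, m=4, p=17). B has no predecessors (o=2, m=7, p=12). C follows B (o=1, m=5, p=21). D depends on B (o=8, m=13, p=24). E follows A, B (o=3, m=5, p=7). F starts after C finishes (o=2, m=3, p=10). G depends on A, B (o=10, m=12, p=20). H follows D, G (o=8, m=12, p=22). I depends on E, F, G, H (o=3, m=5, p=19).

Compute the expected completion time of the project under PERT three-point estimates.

41 days

te_A = (3 + 4·4 + 17)/6 = 36/6 = 6
te_B = (2 + 4·7 + 12)/6 = 42/6 = 7
te_C = (1 + 4·5 + 21)/6 = 42/6 = 7
te_D = (8 + 4·13 + 24)/6 = 84/6 = 14
te_E = (3 + 4·5 + 7)/6 = 30/6 = 5
te_F = (2 + 4·3 + 10)/6 = 24/6 = 4
te_G = (10 + 4·12 + 20)/6 = 78/6 = 13
te_H = (8 + 4·12 + 22)/6 = 78/6 = 13
te_I = (3 + 4·5 + 19)/6 = 42/6 = 7

Forward pass:
ES_A = 0; EF_A = 6
ES_B = 0; EF_B = 7
ES_C = 7; EF_C = 7+7 = 14
ES_D = 7; EF_D = 7+14 = 21
ES_E = max(EF_A=6, EF_B=7) = 7; EF_E = 7+5 = 12
ES_F = 14; EF_F = 14+4 = 18
ES_G = max(EF_A=6, EF_B=7) = 7; EF_G = 7+13 = 20
ES_H = max(EF_D=21, EF_G=20) = 21; EF_H = 21+13 = 34
ES_I = max(EF_E=12, EF_F=18, EF_G=20, EF_H=34) = 34; EF_I = 34+7 = 41
Expected project duration μ = 41 days. Critical path: B → D → H → I.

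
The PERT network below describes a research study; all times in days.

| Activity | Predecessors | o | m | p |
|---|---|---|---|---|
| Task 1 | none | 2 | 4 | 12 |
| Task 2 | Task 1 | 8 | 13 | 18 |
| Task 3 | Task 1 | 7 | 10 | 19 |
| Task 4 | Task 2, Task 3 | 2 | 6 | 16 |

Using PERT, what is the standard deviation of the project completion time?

te_Task 1 = (2 + 4·4 + 12)/6 = 30/6 = 5; σ²_Task 1 = ((12−2)/6)² = 2.778
te_Task 2 = (8 + 4·13 + 18)/6 = 78/6 = 13; σ²_Task 2 = ((18−8)/6)² = 2.778
te_Task 3 = (7 + 4·10 + 19)/6 = 66/6 = 11; σ²_Task 3 = ((19−7)/6)² = 4.000
te_Task 4 = (2 + 4·6 + 16)/6 = 42/6 = 7; σ²_Task 4 = ((16−2)/6)² = 5.444

Forward pass:
ES_Task 1 = 0; EF_Task 1 = 5
ES_Task 2 = 5; EF_Task 2 = 5+13 = 18
ES_Task 3 = 5; EF_Task 3 = 5+11 = 16
ES_Task 4 = max(EF_Task 2=18, EF_Task 3=16) = 18; EF_Task 4 = 18+7 = 25
Expected project duration μ = 25 days. Critical path: Task 1 → Task 2 → Task 4.

Variance along critical path = 2.778 + 2.778 + 5.444 = 11.000
σ = √11.000 = 3.317 days

3.32 days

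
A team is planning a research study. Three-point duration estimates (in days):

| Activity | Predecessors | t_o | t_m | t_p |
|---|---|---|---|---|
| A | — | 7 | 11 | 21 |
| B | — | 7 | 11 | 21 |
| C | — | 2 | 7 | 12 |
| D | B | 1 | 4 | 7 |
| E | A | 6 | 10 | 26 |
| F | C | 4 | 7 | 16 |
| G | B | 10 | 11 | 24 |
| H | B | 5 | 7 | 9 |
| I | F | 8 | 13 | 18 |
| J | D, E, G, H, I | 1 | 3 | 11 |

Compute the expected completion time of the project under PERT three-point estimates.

te_A = (7 + 4·11 + 21)/6 = 72/6 = 12
te_B = (7 + 4·11 + 21)/6 = 72/6 = 12
te_C = (2 + 4·7 + 12)/6 = 42/6 = 7
te_D = (1 + 4·4 + 7)/6 = 24/6 = 4
te_E = (6 + 4·10 + 26)/6 = 72/6 = 12
te_F = (4 + 4·7 + 16)/6 = 48/6 = 8
te_G = (10 + 4·11 + 24)/6 = 78/6 = 13
te_H = (5 + 4·7 + 9)/6 = 42/6 = 7
te_I = (8 + 4·13 + 18)/6 = 78/6 = 13
te_J = (1 + 4·3 + 11)/6 = 24/6 = 4

Forward pass:
ES_A = 0; EF_A = 12
ES_B = 0; EF_B = 12
ES_C = 0; EF_C = 7
ES_D = 12; EF_D = 12+4 = 16
ES_E = 12; EF_E = 12+12 = 24
ES_F = 7; EF_F = 7+8 = 15
ES_G = 12; EF_G = 12+13 = 25
ES_H = 12; EF_H = 12+7 = 19
ES_I = 15; EF_I = 15+13 = 28
ES_J = max(EF_D=16, EF_E=24, EF_G=25, EF_H=19, EF_I=28) = 28; EF_J = 28+4 = 32
Expected project duration μ = 32 days. Critical path: C → F → I → J.

32 days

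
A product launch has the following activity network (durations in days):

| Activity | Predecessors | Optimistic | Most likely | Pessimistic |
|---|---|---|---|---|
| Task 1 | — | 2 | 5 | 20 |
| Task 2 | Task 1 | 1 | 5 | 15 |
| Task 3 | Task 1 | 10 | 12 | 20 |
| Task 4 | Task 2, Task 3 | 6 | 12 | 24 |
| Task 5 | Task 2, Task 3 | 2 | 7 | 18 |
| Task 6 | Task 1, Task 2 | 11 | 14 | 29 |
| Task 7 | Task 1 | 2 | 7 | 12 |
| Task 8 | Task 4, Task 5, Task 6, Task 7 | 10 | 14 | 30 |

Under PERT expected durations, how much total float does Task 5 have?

5 days

te_Task 1 = (2 + 4·5 + 20)/6 = 42/6 = 7
te_Task 2 = (1 + 4·5 + 15)/6 = 36/6 = 6
te_Task 3 = (10 + 4·12 + 20)/6 = 78/6 = 13
te_Task 4 = (6 + 4·12 + 24)/6 = 78/6 = 13
te_Task 5 = (2 + 4·7 + 18)/6 = 48/6 = 8
te_Task 6 = (11 + 4·14 + 29)/6 = 96/6 = 16
te_Task 7 = (2 + 4·7 + 12)/6 = 42/6 = 7
te_Task 8 = (10 + 4·14 + 30)/6 = 96/6 = 16

Forward pass:
ES_Task 1 = 0; EF_Task 1 = 7
ES_Task 2 = 7; EF_Task 2 = 7+6 = 13
ES_Task 3 = 7; EF_Task 3 = 7+13 = 20
ES_Task 4 = max(EF_Task 2=13, EF_Task 3=20) = 20; EF_Task 4 = 20+13 = 33
ES_Task 5 = max(EF_Task 2=13, EF_Task 3=20) = 20; EF_Task 5 = 20+8 = 28
ES_Task 6 = max(EF_Task 1=7, EF_Task 2=13) = 13; EF_Task 6 = 13+16 = 29
ES_Task 7 = 7; EF_Task 7 = 7+7 = 14
ES_Task 8 = max(EF_Task 4=33, EF_Task 5=28, EF_Task 6=29, EF_Task 7=14) = 33; EF_Task 8 = 33+16 = 49
Expected project duration μ = 49 days. Critical path: Task 1 → Task 3 → Task 4 → Task 8.

Backward pass:
LF_Task 8 = 49; LS_Task 8 = 49−16 = 33
LF_Task 7 = LS_Task 8 = 33; LS_Task 7 = 33−7 = 26
LF_Task 6 = LS_Task 8 = 33; LS_Task 6 = 33−16 = 17
LF_Task 5 = LS_Task 8 = 33; LS_Task 5 = 33−8 = 25
LF_Task 4 = LS_Task 8 = 33; LS_Task 4 = 33−13 = 20
LF_Task 3 = min(LS_Task 4=20, LS_Task 5=25) = 20; LS_Task 3 = 20−13 = 7
LF_Task 2 = min(LS_Task 4=20, LS_Task 5=25, LS_Task 6=17) = 17; LS_Task 2 = 17−6 = 11
LF_Task 1 = min(LS_Task 2=11, LS_Task 3=7, LS_Task 6=17, LS_Task 7=26) = 7; LS_Task 1 = 7−7 = 0
Slack_Task 5 = LS_Task 5 − ES_Task 5 = 25 − 20 = 5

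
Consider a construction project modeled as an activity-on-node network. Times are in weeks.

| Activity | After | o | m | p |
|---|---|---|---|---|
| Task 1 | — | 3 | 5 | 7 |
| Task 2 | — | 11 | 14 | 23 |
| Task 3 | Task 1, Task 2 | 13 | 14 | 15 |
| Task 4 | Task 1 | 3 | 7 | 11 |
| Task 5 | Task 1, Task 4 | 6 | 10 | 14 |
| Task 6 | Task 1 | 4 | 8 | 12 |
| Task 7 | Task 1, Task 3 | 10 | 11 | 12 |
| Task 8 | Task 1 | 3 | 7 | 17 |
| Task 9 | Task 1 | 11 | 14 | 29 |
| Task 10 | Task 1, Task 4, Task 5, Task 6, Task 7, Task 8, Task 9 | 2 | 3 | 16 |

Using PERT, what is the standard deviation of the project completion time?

3.11 weeks

te_Task 1 = (3 + 4·5 + 7)/6 = 30/6 = 5; σ²_Task 1 = ((7−3)/6)² = 0.444
te_Task 2 = (11 + 4·14 + 23)/6 = 90/6 = 15; σ²_Task 2 = ((23−11)/6)² = 4.000
te_Task 3 = (13 + 4·14 + 15)/6 = 84/6 = 14; σ²_Task 3 = ((15−13)/6)² = 0.111
te_Task 4 = (3 + 4·7 + 11)/6 = 42/6 = 7; σ²_Task 4 = ((11−3)/6)² = 1.778
te_Task 5 = (6 + 4·10 + 14)/6 = 60/6 = 10; σ²_Task 5 = ((14−6)/6)² = 1.778
te_Task 6 = (4 + 4·8 + 12)/6 = 48/6 = 8; σ²_Task 6 = ((12−4)/6)² = 1.778
te_Task 7 = (10 + 4·11 + 12)/6 = 66/6 = 11; σ²_Task 7 = ((12−10)/6)² = 0.111
te_Task 8 = (3 + 4·7 + 17)/6 = 48/6 = 8; σ²_Task 8 = ((17−3)/6)² = 5.444
te_Task 9 = (11 + 4·14 + 29)/6 = 96/6 = 16; σ²_Task 9 = ((29−11)/6)² = 9.000
te_Task 10 = (2 + 4·3 + 16)/6 = 30/6 = 5; σ²_Task 10 = ((16−2)/6)² = 5.444

Forward pass:
ES_Task 1 = 0; EF_Task 1 = 5
ES_Task 2 = 0; EF_Task 2 = 15
ES_Task 3 = max(EF_Task 1=5, EF_Task 2=15) = 15; EF_Task 3 = 15+14 = 29
ES_Task 4 = 5; EF_Task 4 = 5+7 = 12
ES_Task 5 = max(EF_Task 1=5, EF_Task 4=12) = 12; EF_Task 5 = 12+10 = 22
ES_Task 6 = 5; EF_Task 6 = 5+8 = 13
ES_Task 7 = max(EF_Task 1=5, EF_Task 3=29) = 29; EF_Task 7 = 29+11 = 40
ES_Task 8 = 5; EF_Task 8 = 5+8 = 13
ES_Task 9 = 5; EF_Task 9 = 5+16 = 21
ES_Task 10 = max(EF_Task 1=5, EF_Task 4=12, EF_Task 5=22, EF_Task 6=13, EF_Task 7=40, EF_Task 8=13, EF_Task 9=21) = 40; EF_Task 10 = 40+5 = 45
Expected project duration μ = 45 weeks. Critical path: Task 2 → Task 3 → Task 7 → Task 10.

Variance along critical path = 4.000 + 0.111 + 0.111 + 5.444 = 9.667
σ = √9.667 = 3.109 weeks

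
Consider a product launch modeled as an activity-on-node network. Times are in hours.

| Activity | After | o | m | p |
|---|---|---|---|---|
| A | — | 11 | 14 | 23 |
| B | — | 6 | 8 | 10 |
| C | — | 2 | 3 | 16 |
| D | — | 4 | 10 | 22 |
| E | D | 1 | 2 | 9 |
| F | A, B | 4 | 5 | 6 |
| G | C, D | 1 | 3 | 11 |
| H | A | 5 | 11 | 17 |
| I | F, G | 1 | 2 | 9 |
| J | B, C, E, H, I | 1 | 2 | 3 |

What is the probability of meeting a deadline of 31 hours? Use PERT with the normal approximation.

te_A = (11 + 4·14 + 23)/6 = 90/6 = 15; σ²_A = ((23−11)/6)² = 4.000
te_B = (6 + 4·8 + 10)/6 = 48/6 = 8; σ²_B = ((10−6)/6)² = 0.444
te_C = (2 + 4·3 + 16)/6 = 30/6 = 5; σ²_C = ((16−2)/6)² = 5.444
te_D = (4 + 4·10 + 22)/6 = 66/6 = 11; σ²_D = ((22−4)/6)² = 9.000
te_E = (1 + 4·2 + 9)/6 = 18/6 = 3; σ²_E = ((9−1)/6)² = 1.778
te_F = (4 + 4·5 + 6)/6 = 30/6 = 5; σ²_F = ((6−4)/6)² = 0.111
te_G = (1 + 4·3 + 11)/6 = 24/6 = 4; σ²_G = ((11−1)/6)² = 2.778
te_H = (5 + 4·11 + 17)/6 = 66/6 = 11; σ²_H = ((17−5)/6)² = 4.000
te_I = (1 + 4·2 + 9)/6 = 18/6 = 3; σ²_I = ((9−1)/6)² = 1.778
te_J = (1 + 4·2 + 3)/6 = 12/6 = 2; σ²_J = ((3−1)/6)² = 0.111

Forward pass:
ES_A = 0; EF_A = 15
ES_B = 0; EF_B = 8
ES_C = 0; EF_C = 5
ES_D = 0; EF_D = 11
ES_E = 11; EF_E = 11+3 = 14
ES_F = max(EF_A=15, EF_B=8) = 15; EF_F = 15+5 = 20
ES_G = max(EF_C=5, EF_D=11) = 11; EF_G = 11+4 = 15
ES_H = 15; EF_H = 15+11 = 26
ES_I = max(EF_F=20, EF_G=15) = 20; EF_I = 20+3 = 23
ES_J = max(EF_B=8, EF_C=5, EF_E=14, EF_H=26, EF_I=23) = 26; EF_J = 26+2 = 28
Expected project duration μ = 28 hours. Critical path: A → H → J.

Variance along critical path = 4.000 + 4.000 + 0.111 = 8.111; σ = √8.111 = 2.848 hours.
Z = (31 − 28) / 2.848 = 1.053
P(T ≤ 31) = Φ(1.053) ≈ 0.854

0.854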